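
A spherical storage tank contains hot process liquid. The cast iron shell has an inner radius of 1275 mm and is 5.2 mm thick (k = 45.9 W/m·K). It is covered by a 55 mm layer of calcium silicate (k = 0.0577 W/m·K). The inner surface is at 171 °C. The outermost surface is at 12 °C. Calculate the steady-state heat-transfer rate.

Radial (spherical) resistances in series:
R_cast iron shell = (1/1.275 − 1/1.2802)/(4π×45.9) = 5.523×10^-6 K/W
R_calcium silicate = (1/1.2802 − 1/1.3352)/(4π×0.0577) = 0.04438 K/W
R_total = 0.04438 K/W
Q = ΔT/R_total = 159/0.04438

Q ≈ 3580 W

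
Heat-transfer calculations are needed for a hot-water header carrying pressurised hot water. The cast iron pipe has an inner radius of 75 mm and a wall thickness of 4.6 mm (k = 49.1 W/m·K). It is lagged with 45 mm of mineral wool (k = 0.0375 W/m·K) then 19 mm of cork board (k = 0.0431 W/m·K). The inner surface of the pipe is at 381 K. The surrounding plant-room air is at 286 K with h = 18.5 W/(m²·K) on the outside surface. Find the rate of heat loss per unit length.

Treating each annulus and film as a series resistance:
R_cast iron pipe wall = ln(79.6/75)/(2π×49.1×1) = 1.93×10^-4 K/W
R_mineral wool = ln(124.6/79.6)/(2π×0.0375×1) = 1.902 K/W
R_cork board = ln(143.6/124.6)/(2π×0.0431×1) = 0.5241 K/W
R_outer film = 1/(h_o·2πr_oL) = 1/(18.5×2π×0.1436×1) = 0.05991 K/W
R_total = 2.486 K/W
Q = ΔT/R_total = 95/2.486

q′ ≈ 38.2 W/m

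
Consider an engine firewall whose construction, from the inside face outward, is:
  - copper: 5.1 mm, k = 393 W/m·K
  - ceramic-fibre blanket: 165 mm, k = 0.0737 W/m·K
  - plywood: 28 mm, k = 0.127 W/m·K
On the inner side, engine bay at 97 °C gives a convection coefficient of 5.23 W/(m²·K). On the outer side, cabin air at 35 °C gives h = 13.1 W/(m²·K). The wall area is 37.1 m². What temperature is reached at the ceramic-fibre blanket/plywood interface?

T ≈ 41.7 °C

Treating each layer as a thermal resistance in series:
R_inner film = 1/(h_i·A) = 1/(5.23×37.1) = 0.005154 K/W
R_copper = L/(kA) = 0.0051/(393×37.1) = 3.498×10^-7 K/W
R_ceramic-fibre blanket = L/(kA) = 0.165/(0.0737×37.1) = 0.06035 K/W
R_plywood = L/(kA) = 0.028/(0.127×37.1) = 0.005943 K/W
R_outer film = 1/(h_o·A) = 1/(13.1×37.1) = 0.002058 K/W
R_total = 0.0735 K/W;  Q = ΔT/R_total = 62/0.0735 = 843.5 W
T_interface = T_inner − Q·ΣR(inner→interface) = 97 − 844×0.0655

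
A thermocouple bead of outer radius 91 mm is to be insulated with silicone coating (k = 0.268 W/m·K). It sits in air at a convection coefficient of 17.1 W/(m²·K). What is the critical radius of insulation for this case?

r_cr ≈ 31.3 mm

For a sphere r_cr = 2k/h = 2×0.268/17.1
r_cr = 31.3 mm; since the bare radius (91 mm) is above r_cr, any added insulation will reduce heat loss.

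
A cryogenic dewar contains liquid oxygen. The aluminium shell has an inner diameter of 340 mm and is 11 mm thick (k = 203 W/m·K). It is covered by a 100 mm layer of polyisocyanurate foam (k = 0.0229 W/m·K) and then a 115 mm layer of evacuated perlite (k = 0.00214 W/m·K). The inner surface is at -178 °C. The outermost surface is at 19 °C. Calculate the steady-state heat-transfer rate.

Q ≈ 4.35 W

Radial (spherical) resistances in series:
R_aluminium shell = (1/0.17 − 1/0.181)/(4π×203) = 1.401×10^-4 K/W
R_polyisocyanurate foam = (1/0.181 − 1/0.281)/(4π×0.0229) = 6.832 K/W
R_evacuated perlite = (1/0.281 − 1/0.396)/(4π×0.00214) = 38.43 K/W
R_total = 45.26 K/W
Q = ΔT/R_total = 197/45.26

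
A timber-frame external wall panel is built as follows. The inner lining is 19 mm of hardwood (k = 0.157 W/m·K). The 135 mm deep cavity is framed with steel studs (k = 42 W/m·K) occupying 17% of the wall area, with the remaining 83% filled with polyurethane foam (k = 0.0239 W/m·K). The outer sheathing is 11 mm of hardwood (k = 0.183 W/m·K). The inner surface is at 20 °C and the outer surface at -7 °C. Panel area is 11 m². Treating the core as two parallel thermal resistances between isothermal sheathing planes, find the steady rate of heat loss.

Q ≈ 1490 W

Sheathing layers in series; stud and cavity paths in parallel between them.
R_inner = 0.019/(0.157×11) = 0.011 K/W
R_stud  = 0.135/(42×0.17×11) = 0.001719 K/W
R_cav   = 0.135/(0.0239×0.83×11) = 0.6187 K/W
1/R_core = 1/R_stud + 1/R_cav → R_core = 0.001714 K/W
R_outer = 0.011/(0.183×11) = 0.005464 K/W
R_total = 0.01818 K/W
Q = ΔT/R_total = 27/0.01818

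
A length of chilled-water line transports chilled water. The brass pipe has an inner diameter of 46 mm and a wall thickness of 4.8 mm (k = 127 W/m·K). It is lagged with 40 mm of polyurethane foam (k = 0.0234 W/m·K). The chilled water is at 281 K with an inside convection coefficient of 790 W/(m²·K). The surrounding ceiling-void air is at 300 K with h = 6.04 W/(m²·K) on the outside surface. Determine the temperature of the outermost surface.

Cylindrical conduction, so R = ln(r₂/r₁)/(2πkL) per layer, in series:
R_inner film = 1/(h_i·2πr₁L) = 1/(790×2π×0.023×1) = 0.008759 K/W
R_brass pipe wall = ln(27.8/23)/(2π×127×1) = 2.375×10^-4 K/W
R_polyurethane foam = ln(67.8/27.8)/(2π×0.0234×1) = 6.064 K/W
R_outer film = 1/(h_o·2πr_oL) = 1/(6.04×2π×0.0678×1) = 0.3886 K/W
R_total = 6.461 K/W
Q = ΔT/R_total = 19/6.461
Q = 2.94 W/m
T_interface = T_inner + Q·ΣR(inner→interface) = 281 + 2.94×6.073

T ≈ 299 K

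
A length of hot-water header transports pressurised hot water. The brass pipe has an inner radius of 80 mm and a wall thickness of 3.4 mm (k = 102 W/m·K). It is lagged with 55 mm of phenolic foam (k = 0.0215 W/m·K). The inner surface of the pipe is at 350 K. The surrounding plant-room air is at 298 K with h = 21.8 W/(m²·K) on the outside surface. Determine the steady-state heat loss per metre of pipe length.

q′ ≈ 13.7 W/m

Cylindrical conduction, so R = ln(r₂/r₁)/(2πkL) per layer, in series:
R_brass pipe wall = ln(83.4/80)/(2π×102×1) = 6.494×10^-5 K/W
R_phenolic foam = ln(138.4/83.4)/(2π×0.0215×1) = 3.749 K/W
R_outer film = 1/(h_o·2πr_oL) = 1/(21.8×2π×0.1384×1) = 0.05275 K/W
R_total = 3.802 K/W
Q = ΔT/R_total = 52/3.802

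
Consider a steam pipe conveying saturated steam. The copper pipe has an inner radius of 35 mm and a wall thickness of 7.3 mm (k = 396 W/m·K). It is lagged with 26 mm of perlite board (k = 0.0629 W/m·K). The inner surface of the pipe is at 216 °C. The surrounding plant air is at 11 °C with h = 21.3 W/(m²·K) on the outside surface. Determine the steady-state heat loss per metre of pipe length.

Radial resistances (cylindrical: R_cond = ln(r_o/r_i)/(2πkL), R_conv = 1/(h·2πrL)):
R_copper pipe wall = ln(42.3/35)/(2π×396×1) = 7.614×10^-5 K/W
R_perlite board = ln(68.3/42.3)/(2π×0.0629×1) = 1.212 K/W
R_outer film = 1/(h_o·2πr_oL) = 1/(21.3×2π×0.0683×1) = 0.1094 K/W
R_total = 1.322 K/W
Q = ΔT/R_total = 205/1.322

q′ ≈ 155 W/m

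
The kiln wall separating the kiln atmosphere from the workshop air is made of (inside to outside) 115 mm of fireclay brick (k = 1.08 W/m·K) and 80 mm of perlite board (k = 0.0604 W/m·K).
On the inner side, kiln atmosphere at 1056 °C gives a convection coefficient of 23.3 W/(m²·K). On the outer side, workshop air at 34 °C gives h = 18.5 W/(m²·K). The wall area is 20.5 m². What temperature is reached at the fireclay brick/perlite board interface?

T ≈ 956 °C

Model the wall as resistances in series:
R_inner film = 1/(h_i·A) = 1/(23.3×20.5) = 0.002094 K/W
R_fireclay brick = L/(kA) = 0.115/(1.08×20.5) = 0.005194 K/W
R_perlite board = L/(kA) = 0.08/(0.0604×20.5) = 0.06461 K/W
R_outer film = 1/(h_o·A) = 1/(18.5×20.5) = 0.002637 K/W
R_total = 0.07453 K/W;  Q = ΔT/R_total = 1022/0.07453 = 13710 W
T_interface = T_inner − Q·ΣR(inner→interface) = 1056 − 13700×0.007288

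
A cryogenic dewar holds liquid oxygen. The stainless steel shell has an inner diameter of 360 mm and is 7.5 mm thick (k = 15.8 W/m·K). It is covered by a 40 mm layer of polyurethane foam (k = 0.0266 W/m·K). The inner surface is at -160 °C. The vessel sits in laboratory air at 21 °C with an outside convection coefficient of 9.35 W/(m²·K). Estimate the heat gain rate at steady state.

Each spherical layer contributes R = (1/r_i − 1/r_o)/(4πk):
R_stainless steel shell = (1/0.18 − 1/0.1875)/(4π×15.8) = 0.001119 K/W
R_polyurethane foam = (1/0.1875 − 1/0.2275)/(4π×0.0266) = 2.805 K/W
R_outer film = 1/(h·4πr_o²) = 1/(9.35×4π×0.2275²) = 0.1644 K/W
R_total = 2.971 K/W
Q = ΔT/R_total = 181/2.971

Q ≈ 60.9 W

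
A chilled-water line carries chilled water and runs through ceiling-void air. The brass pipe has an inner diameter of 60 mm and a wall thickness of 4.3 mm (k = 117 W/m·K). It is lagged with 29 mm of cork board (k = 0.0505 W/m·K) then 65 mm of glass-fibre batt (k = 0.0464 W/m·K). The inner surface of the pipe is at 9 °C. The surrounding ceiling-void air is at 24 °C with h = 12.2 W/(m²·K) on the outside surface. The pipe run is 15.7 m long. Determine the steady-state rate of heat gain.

Per-layer cylindrical resistances, series-summed:
R_brass pipe wall = ln(34.3/30)/(2π×117×15.7) = 1.161×10^-5 K/W
R_cork board = ln(63.3/34.3)/(2π×0.0505×15.7) = 0.123 K/W
R_glass-fibre batt = ln(128.3/63.3)/(2π×0.0464×15.7) = 0.1543 K/W
R_outer film = 1/(h_o·2πr_oL) = 1/(12.2×2π×0.1283×15.7) = 0.006476 K/W
R_total = 0.2838 K/W
Q = ΔT/R_total = 15/0.2838

Q ≈ 52.8 W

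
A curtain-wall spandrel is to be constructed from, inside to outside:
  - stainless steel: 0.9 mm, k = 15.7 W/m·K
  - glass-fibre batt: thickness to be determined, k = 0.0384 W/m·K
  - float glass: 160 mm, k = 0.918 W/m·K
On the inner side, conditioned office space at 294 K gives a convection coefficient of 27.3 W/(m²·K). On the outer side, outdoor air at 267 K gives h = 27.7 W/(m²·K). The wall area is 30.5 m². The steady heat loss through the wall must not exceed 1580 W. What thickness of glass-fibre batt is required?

L ≈ 10.5 mm

Using the resistance-network approach (series):
R_inner film = 1/(h_i·A) = 1/(27.3×30.5) = 0.001201 K/W
R_stainless steel = L/(kA) = 0.0009/(15.7×30.5) = 1.88×10^-6 K/W
R_float glass = L/(kA) = 0.16/(0.918×30.5) = 0.005714 K/W
R_outer film = 1/(h_o·A) = 1/(27.7×30.5) = 0.001184 K/W
Sum of the known resistances R_other = 0.008101 K/W
Required total resistance R_tot = ΔT/Q_allow = 27/1580 = 0.01709 K/W
R_glass-fibre batt = R_tot − R_other = 0.008988 K/W
L = R·k·A = 0.008988×0.0384×30.5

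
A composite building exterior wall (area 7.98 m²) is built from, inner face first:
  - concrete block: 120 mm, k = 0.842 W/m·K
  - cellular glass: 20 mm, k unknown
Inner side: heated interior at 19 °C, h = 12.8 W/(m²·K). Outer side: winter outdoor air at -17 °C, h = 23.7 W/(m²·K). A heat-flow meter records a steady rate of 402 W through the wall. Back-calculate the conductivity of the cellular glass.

k ≈ 0.0443 W/(m·K)

Using the resistance-network approach (series):
R_inner film = 1/(h_i·A) = 1/(12.8×7.98) = 0.00979 K/W
R_concrete block = L/(kA) = 0.12/(0.842×7.98) = 0.01786 K/W
R_outer film = 1/(h_o·A) = 1/(23.7×7.98) = 0.005287 K/W
Sum of known resistances R_other = 0.03294 K/W
Total R = ΔT/Q = 36/402 = 0.08955 K/W
R_cellular glass = R_total − R_other = 0.05662 K/W
k = L/(R·A) = 0.02/(0.05662×7.98)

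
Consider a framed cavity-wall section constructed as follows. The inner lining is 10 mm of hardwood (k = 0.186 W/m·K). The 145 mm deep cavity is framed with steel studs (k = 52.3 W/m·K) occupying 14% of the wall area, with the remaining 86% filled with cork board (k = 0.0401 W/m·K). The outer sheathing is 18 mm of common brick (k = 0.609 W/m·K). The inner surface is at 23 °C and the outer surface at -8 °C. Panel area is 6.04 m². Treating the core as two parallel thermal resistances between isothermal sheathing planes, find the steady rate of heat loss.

Sheathing layers in series; stud and cavity paths in parallel between them.
R_inner = 0.01/(0.186×6.04) = 0.008901 K/W
R_stud  = 0.145/(52.3×0.14×6.04) = 0.003279 K/W
R_cav   = 0.145/(0.0401×0.86×6.04) = 0.6961 K/W
1/R_core = 1/R_stud + 1/R_cav → R_core = 0.003263 K/W
R_outer = 0.018/(0.609×6.04) = 0.004893 K/W
R_total = 0.01706 K/W
Q = ΔT/R_total = 31/0.01706

Q ≈ 1820 W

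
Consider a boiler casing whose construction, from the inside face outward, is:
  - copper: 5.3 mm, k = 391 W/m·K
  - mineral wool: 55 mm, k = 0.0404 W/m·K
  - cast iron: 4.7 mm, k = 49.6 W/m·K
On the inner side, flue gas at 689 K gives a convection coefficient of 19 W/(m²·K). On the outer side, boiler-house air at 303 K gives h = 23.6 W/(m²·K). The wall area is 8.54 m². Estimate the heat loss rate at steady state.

Model the wall as resistances in series:
R_inner film = 1/(h_i·A) = 1/(19×8.54) = 0.006163 K/W
R_copper = L/(kA) = 0.0053/(391×8.54) = 1.587×10^-6 K/W
R_mineral wool = L/(kA) = 0.055/(0.0404×8.54) = 0.1594 K/W
R_cast iron = L/(kA) = 0.0047/(49.6×8.54) = 1.11×10^-5 K/W
R_outer film = 1/(h_o·A) = 1/(23.6×8.54) = 0.004962 K/W
R_total = 0.1706 K/W
Q = ΔT / R_total = 386 / 0.1706

Q ≈ 2260 W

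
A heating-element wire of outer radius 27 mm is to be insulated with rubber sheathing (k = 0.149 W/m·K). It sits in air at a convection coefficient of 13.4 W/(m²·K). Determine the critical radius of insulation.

r_cr ≈ 11.1 mm

For a cylinder r_cr = k/h = 0.149/13.4
r_cr = 11.1 mm; since the bare radius (27 mm) is above r_cr, any added insulation will reduce heat loss.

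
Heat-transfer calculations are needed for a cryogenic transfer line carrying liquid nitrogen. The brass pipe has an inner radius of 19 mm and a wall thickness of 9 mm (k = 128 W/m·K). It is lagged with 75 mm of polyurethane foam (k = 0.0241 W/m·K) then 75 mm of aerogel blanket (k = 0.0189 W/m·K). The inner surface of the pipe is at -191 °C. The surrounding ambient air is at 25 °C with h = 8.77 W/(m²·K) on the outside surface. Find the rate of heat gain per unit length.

q′ ≈ 16.2 W/m

For a radial system each layer contributes R = ln(r_out/r_in)/(2πkL); films add R = 1/(hA).
R_brass pipe wall = ln(28/19)/(2π×128×1) = 4.821×10^-4 K/W
R_polyurethane foam = ln(103/28)/(2π×0.0241×1) = 8.602 K/W
R_aerogel blanket = ln(178/103)/(2π×0.0189×1) = 4.607 K/W
R_outer film = 1/(h_o·2πr_oL) = 1/(8.77×2π×0.178×1) = 0.102 K/W
R_total = 13.31 K/W
Q = ΔT/R_total = 216/13.31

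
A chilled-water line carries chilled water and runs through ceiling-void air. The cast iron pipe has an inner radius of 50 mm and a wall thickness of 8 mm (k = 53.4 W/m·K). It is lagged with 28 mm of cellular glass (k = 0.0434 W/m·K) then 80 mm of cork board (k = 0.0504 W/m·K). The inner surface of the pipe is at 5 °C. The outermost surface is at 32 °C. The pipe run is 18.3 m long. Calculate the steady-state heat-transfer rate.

Cylindrical conduction, so R = ln(r₂/r₁)/(2πkL) per layer, in series:
R_cast iron pipe wall = ln(58/50)/(2π×53.4×18.3) = 2.417×10^-5 K/W
R_cellular glass = ln(86/58)/(2π×0.0434×18.3) = 0.07894 K/W
R_cork board = ln(166/86)/(2π×0.0504×18.3) = 0.1135 K/W
R_total = 0.1924 K/W
Q = ΔT/R_total = 27/0.1924

Q ≈ 140 W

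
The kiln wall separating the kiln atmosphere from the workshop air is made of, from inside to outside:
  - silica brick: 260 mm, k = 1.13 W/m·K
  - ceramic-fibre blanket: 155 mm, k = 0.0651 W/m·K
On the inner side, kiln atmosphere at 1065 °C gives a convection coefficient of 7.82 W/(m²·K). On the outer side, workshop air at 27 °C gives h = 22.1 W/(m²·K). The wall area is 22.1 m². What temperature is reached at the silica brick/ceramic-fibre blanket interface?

Thermal resistances in series:
R_inner film = 1/(h_i·A) = 1/(7.82×22.1) = 0.005786 K/W
R_silica brick = L/(kA) = 0.26/(1.13×22.1) = 0.01041 K/W
R_ceramic-fibre blanket = L/(kA) = 0.155/(0.0651×22.1) = 0.1077 K/W
R_outer film = 1/(h_o·A) = 1/(22.1×22.1) = 0.002047 K/W
R_total = 0.126 K/W;  Q = ΔT/R_total = 1038/0.126 = 8239 W
T_interface = T_inner − Q·ΣR(inner→interface) = 1065 − 8240×0.0162

T ≈ 932 °C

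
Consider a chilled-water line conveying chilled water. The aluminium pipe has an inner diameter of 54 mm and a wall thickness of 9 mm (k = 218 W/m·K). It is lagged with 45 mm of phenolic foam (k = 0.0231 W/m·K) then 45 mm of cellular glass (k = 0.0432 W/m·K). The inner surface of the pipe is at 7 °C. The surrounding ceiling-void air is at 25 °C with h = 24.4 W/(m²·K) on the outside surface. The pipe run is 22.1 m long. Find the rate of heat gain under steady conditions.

Q ≈ 54.7 W

Treating each annulus and film as a series resistance:
R_aluminium pipe wall = ln(36/27)/(2π×218×22.1) = 9.504×10^-6 K/W
R_phenolic foam = ln(81/36)/(2π×0.0231×22.1) = 0.2528 K/W
R_cellular glass = ln(126/81)/(2π×0.0432×22.1) = 0.07365 K/W
R_outer film = 1/(h_o·2πr_oL) = 1/(24.4×2π×0.126×22.1) = 0.002342 K/W
R_total = 0.3288 K/W
Q = ΔT/R_total = 18/0.3288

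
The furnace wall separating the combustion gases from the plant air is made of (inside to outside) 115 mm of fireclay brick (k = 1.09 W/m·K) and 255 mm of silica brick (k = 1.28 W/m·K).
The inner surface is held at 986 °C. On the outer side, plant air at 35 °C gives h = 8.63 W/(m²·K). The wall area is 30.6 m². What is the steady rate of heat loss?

Q ≈ 69200 W

Series thermal resistances:
R_fireclay brick = L/(kA) = 0.115/(1.09×30.6) = 0.003448 K/W
R_silica brick = L/(kA) = 0.255/(1.28×30.6) = 0.00651 K/W
R_outer film = 1/(h_o·A) = 1/(8.63×30.6) = 0.003787 K/W
R_total = 0.01375 K/W
Q = ΔT / R_total = 951 / 0.01375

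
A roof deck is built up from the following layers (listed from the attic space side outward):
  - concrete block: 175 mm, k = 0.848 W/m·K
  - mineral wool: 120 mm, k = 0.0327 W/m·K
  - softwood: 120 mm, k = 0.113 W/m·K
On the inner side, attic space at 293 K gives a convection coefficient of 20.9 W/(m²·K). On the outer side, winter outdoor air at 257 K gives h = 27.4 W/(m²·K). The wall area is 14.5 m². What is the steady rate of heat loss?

Treating each layer as a thermal resistance in series:
R_inner film = 1/(h_i·A) = 1/(20.9×14.5) = 0.0033 K/W
R_concrete block = L/(kA) = 0.175/(0.848×14.5) = 0.01423 K/W
R_mineral wool = L/(kA) = 0.12/(0.0327×14.5) = 0.2531 K/W
R_softwood = L/(kA) = 0.12/(0.113×14.5) = 0.07324 K/W
R_outer film = 1/(h_o·A) = 1/(27.4×14.5) = 0.002517 K/W
R_total = 0.3464 K/W
Q = ΔT / R_total = 36 / 0.3464

Q ≈ 104 W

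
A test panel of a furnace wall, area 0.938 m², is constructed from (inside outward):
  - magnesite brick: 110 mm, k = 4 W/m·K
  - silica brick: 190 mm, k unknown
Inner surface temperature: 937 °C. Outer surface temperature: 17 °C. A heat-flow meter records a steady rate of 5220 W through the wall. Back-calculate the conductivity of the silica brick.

k ≈ 1.38 W/(m·K)

Using the resistance-network approach (series):
R_magnesite brick = L/(kA) = 0.11/(4×0.938) = 0.02932 K/W
Sum of known resistances R_other = 0.02932 K/W
Total R = ΔT/Q = 920/5220 = 0.1762 K/W
R_silica brick = R_total − R_other = 0.1469 K/W
k = L/(R·A) = 0.19/(0.1469×0.938)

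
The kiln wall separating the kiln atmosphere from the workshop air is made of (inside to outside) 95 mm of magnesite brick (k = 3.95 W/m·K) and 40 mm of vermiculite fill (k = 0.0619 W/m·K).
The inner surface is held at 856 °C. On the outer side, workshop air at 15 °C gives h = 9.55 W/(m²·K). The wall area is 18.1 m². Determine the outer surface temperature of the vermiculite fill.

T ≈ 129 °C

Series thermal resistances:
R_magnesite brick = L/(kA) = 0.095/(3.95×18.1) = 0.001329 K/W
R_vermiculite fill = L/(kA) = 0.04/(0.0619×18.1) = 0.0357 K/W
R_outer film = 1/(h_o·A) = 1/(9.55×18.1) = 0.005785 K/W
R_total = 0.04282 K/W;  Q = ΔT/R_total = 841/0.04282 = 19640 W
T_interface = T_inner − Q·ΣR(inner→interface) = 856 − 19600×0.03703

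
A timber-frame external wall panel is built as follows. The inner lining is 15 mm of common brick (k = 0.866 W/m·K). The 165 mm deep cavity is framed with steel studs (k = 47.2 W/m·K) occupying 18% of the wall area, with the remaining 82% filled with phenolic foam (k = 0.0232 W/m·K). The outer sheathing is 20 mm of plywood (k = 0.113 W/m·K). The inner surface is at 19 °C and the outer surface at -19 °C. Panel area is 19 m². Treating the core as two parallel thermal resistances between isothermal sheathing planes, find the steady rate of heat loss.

Q ≈ 3380 W

Sheathing layers in series; stud and cavity paths in parallel between them.
R_inner = 0.015/(0.866×19) = 9.116×10^-4 K/W
R_stud  = 0.165/(47.2×0.18×19) = 0.001022 K/W
R_cav   = 0.165/(0.0232×0.82×19) = 0.4565 K/W
1/R_core = 1/R_stud + 1/R_cav → R_core = 0.00102 K/W
R_outer = 0.02/(0.113×19) = 0.009315 K/W
R_total = 0.01125 K/W
Q = ΔT/R_total = 38/0.01125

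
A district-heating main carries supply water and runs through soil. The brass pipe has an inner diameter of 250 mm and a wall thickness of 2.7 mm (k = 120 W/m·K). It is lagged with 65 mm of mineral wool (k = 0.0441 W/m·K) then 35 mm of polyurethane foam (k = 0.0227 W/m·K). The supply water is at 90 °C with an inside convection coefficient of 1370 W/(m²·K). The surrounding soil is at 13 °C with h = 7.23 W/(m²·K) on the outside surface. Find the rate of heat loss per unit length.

q′ ≈ 28 W/m

Treating each annulus and film as a series resistance:
R_inner film = 1/(h_i·2πr₁L) = 1/(1370×2π×0.125×1) = 9.294×10^-4 K/W
R_brass pipe wall = ln(127.7/125)/(2π×120×1) = 2.834×10^-5 K/W
R_mineral wool = ln(192.7/127.7)/(2π×0.0441×1) = 1.485 K/W
R_polyurethane foam = ln(227.7/192.7)/(2π×0.0227×1) = 1.17 K/W
R_outer film = 1/(h_o·2πr_oL) = 1/(7.23×2π×0.2277×1) = 0.09668 K/W
R_total = 2.753 K/W
Q = ΔT/R_total = 77/2.753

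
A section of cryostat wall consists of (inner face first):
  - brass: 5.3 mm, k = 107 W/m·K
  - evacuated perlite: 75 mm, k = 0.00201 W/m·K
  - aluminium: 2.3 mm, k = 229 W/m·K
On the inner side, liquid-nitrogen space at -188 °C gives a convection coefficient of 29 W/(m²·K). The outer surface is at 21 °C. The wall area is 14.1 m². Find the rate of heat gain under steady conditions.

Treating each layer as a thermal resistance in series:
R_inner film = 1/(h_i·A) = 1/(29×14.1) = 0.002446 K/W
R_brass = L/(kA) = 0.0053/(107×14.1) = 3.513×10^-6 K/W
R_evacuated perlite = L/(kA) = 0.075/(0.00201×14.1) = 2.646 K/W
R_aluminium = L/(kA) = 0.0023/(229×14.1) = 7.123×10^-7 K/W
R_total = 2.649 K/W
Q = ΔT / R_total = 209 / 2.649

Q ≈ 78.9 W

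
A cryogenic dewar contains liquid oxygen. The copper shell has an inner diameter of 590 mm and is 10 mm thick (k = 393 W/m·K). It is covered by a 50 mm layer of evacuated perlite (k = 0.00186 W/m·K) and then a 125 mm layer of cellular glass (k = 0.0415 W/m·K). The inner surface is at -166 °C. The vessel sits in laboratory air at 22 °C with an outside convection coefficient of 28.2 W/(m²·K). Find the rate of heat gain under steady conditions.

Q ≈ 8.88 W

Spherical conduction: R = (1/r_in − 1/r_out)/(4πk) per layer; series-sum.
R_copper shell = (1/0.295 − 1/0.305)/(4π×393) = 2.25×10^-5 K/W
R_evacuated perlite = (1/0.305 − 1/0.355)/(4π×0.00186) = 19.76 K/W
R_cellular glass = (1/0.355 − 1/0.48)/(4π×0.0415) = 1.407 K/W
R_outer film = 1/(h·4πr_o²) = 1/(28.2×4π×0.48²) = 0.01225 K/W
R_total = 21.18 K/W
Q = ΔT/R_total = 188/21.18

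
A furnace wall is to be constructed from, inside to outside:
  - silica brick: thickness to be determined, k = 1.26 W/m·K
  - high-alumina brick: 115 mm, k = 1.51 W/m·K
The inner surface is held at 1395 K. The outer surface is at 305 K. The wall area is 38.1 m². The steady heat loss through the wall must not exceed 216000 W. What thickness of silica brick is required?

L ≈ 146 mm

Thermal resistances in series:
R_high-alumina brick = L/(kA) = 0.115/(1.51×38.1) = 0.001999 K/W
Sum of the known resistances R_other = 0.001999 K/W
Required total resistance R_tot = ΔT/Q_allow = 1090/216000 = 0.005046 K/W
R_silica brick = R_tot − R_other = 0.003047 K/W
L = R·k·A = 0.003047×1.26×38.1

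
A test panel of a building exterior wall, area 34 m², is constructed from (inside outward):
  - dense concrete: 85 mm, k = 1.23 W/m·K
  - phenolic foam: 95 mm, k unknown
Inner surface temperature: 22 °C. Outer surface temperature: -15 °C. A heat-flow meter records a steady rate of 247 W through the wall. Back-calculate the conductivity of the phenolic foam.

Thermal resistances in series:
R_dense concrete = L/(kA) = 0.085/(1.23×34) = 0.002033 K/W
Sum of known resistances R_other = 0.002033 K/W
Total R = ΔT/Q = 37/247 = 0.1498 K/W
R_phenolic foam = R_total − R_other = 0.1478 K/W
k = L/(R·A) = 0.095/(0.1478×34)

k ≈ 0.0189 W/(m·K)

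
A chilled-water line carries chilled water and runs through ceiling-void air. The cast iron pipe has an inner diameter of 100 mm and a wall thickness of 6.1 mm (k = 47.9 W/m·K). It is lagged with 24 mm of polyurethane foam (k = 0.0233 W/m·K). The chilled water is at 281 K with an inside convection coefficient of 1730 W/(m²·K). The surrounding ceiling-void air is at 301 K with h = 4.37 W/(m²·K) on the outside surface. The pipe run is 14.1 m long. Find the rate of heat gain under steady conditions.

Treating each annulus and film as a series resistance:
R_inner film = 1/(h_i·2πr₁L) = 1/(1730×2π×0.05×14.1) = 1.305×10^-4 K/W
R_cast iron pipe wall = ln(56.1/50)/(2π×47.9×14.1) = 2.713×10^-5 K/W
R_polyurethane foam = ln(80.1/56.1)/(2π×0.0233×14.1) = 0.1725 K/W
R_outer film = 1/(h_o·2πr_oL) = 1/(4.37×2π×0.0801×14.1) = 0.03225 K/W
R_total = 0.2049 K/W
Q = ΔT/R_total = 20/0.2049

Q ≈ 97.6 W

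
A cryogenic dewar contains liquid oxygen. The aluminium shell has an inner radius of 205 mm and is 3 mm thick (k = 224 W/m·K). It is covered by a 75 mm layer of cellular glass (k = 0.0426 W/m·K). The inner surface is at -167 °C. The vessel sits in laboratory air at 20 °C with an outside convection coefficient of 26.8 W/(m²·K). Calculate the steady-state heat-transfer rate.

Q ≈ 77.4 W

Spherical conduction: R = (1/r_in − 1/r_out)/(4πk) per layer; series-sum.
R_aluminium shell = (1/0.205 − 1/0.208)/(4π×224) = 2.499×10^-5 K/W
R_cellular glass = (1/0.208 − 1/0.283)/(4π×0.0426) = 2.38 K/W
R_outer film = 1/(h·4πr_o²) = 1/(26.8×4π×0.283²) = 0.03708 K/W
R_total = 2.417 K/W
Q = ΔT/R_total = 187/2.417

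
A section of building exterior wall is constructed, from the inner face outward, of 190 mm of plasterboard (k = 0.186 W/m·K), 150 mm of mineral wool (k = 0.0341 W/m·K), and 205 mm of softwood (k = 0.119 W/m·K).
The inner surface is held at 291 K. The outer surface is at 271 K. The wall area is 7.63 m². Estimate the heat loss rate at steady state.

Model the wall as resistances in series:
R_plasterboard = L/(kA) = 0.19/(0.186×7.63) = 0.1339 K/W
R_mineral wool = L/(kA) = 0.15/(0.0341×7.63) = 0.5765 K/W
R_softwood = L/(kA) = 0.205/(0.119×7.63) = 0.2258 K/W
R_total = 0.9362 K/W
Q = ΔT / R_total = 20 / 0.9362

Q ≈ 21.4 W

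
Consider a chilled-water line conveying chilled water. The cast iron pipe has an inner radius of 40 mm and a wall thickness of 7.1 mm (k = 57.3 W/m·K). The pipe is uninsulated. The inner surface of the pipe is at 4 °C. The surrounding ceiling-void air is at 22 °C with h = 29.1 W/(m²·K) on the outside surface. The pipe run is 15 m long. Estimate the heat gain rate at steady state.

Q ≈ 2320 W

For a radial system each layer contributes R = ln(r_out/r_in)/(2πkL); films add R = 1/(hA).
R_cast iron pipe wall = ln(47.1/40)/(2π×57.3×15) = 3.026×10^-5 K/W
R_outer film = 1/(h_o·2πr_oL) = 1/(29.1×2π×0.0471×15) = 0.007741 K/W
R_total = 0.007772 K/W
Q = ΔT/R_total = 18/0.007772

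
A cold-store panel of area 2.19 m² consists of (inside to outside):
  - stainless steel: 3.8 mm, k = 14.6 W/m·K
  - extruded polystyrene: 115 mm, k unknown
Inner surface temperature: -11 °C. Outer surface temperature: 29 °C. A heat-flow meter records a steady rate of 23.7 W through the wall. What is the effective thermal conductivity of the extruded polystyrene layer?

Model the wall as resistances in series:
R_stainless steel = L/(kA) = 0.0038/(14.6×2.19) = 1.188×10^-4 K/W
Sum of known resistances R_other = 1.188×10^-4 K/W
Total R = ΔT/Q = 40/23.7 = 1.688 K/W
R_extruded polystyrene = R_total − R_other = 1.688 K/W
k = L/(R·A) = 0.115/(1.688×2.19)

k ≈ 0.0311 W/(m·K)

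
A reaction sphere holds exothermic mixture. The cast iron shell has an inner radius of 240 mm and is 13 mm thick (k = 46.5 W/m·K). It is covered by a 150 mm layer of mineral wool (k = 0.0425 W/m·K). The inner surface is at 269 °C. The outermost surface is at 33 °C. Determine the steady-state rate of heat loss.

Q ≈ 85.7 W

Radial (spherical) resistances in series:
R_cast iron shell = (1/0.24 − 1/0.253)/(4π×46.5) = 3.664×10^-4 K/W
R_mineral wool = (1/0.253 − 1/0.403)/(4π×0.0425) = 2.755 K/W
R_total = 2.755 K/W
Q = ΔT/R_total = 236/2.755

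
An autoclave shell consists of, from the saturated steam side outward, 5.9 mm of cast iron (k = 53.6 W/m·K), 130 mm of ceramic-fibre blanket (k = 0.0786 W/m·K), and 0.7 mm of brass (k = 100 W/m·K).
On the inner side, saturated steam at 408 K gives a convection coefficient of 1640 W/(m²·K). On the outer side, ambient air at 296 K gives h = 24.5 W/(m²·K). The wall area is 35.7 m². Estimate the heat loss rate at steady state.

Treating each layer as a thermal resistance in series:
R_inner film = 1/(h_i·A) = 1/(1640×35.7) = 1.708×10^-5 K/W
R_cast iron = L/(kA) = 0.0059/(53.6×35.7) = 3.083×10^-6 K/W
R_ceramic-fibre blanket = L/(kA) = 0.13/(0.0786×35.7) = 0.04633 K/W
R_brass = L/(kA) = 0.0007/(100×35.7) = 1.961×10^-7 K/W
R_outer film = 1/(h_o·A) = 1/(24.5×35.7) = 0.001143 K/W
R_total = 0.04749 K/W
Q = ΔT / R_total = 112 / 0.04749

Q ≈ 2360 W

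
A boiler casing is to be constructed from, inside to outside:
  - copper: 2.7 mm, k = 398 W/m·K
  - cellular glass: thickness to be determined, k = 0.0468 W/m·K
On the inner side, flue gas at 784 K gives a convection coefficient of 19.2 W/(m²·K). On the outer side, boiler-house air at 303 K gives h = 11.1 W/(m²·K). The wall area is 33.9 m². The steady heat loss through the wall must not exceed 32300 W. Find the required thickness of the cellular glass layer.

Using the resistance-network approach (series):
R_inner film = 1/(h_i·A) = 1/(19.2×33.9) = 0.001536 K/W
R_copper = L/(kA) = 0.0027/(398×33.9) = 2.001×10^-7 K/W
R_outer film = 1/(h_o·A) = 1/(11.1×33.9) = 0.002658 K/W
Sum of the known resistances R_other = 0.004194 K/W
Required total resistance R_tot = ΔT/Q_allow = 481/32300 = 0.01489 K/W
R_cellular glass = R_tot − R_other = 0.0107 K/W
L = R·k·A = 0.0107×0.0468×33.9

L ≈ 17 mm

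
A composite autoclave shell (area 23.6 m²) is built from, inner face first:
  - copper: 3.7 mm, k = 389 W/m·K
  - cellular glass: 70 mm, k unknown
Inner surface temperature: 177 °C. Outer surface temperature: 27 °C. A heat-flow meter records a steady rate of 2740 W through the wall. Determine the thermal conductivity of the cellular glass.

Series thermal resistances:
R_copper = L/(kA) = 0.0037/(389×23.6) = 4.03×10^-7 K/W
Sum of known resistances R_other = 4.03×10^-7 K/W
Total R = ΔT/Q = 150/2740 = 0.05474 K/W
R_cellular glass = R_total − R_other = 0.05474 K/W
k = L/(R·A) = 0.07/(0.05474×23.6)

k ≈ 0.0542 W/(m·K)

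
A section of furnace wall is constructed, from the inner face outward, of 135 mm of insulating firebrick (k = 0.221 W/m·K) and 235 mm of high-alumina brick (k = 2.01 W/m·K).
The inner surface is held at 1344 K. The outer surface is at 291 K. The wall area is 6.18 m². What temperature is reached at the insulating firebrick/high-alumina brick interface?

Thermal resistances in series:
R_insulating firebrick = L/(kA) = 0.135/(0.221×6.18) = 0.09884 K/W
R_high-alumina brick = L/(kA) = 0.235/(2.01×6.18) = 0.01892 K/W
R_total = 0.1178 K/W;  Q = ΔT/R_total = 1053/0.1178 = 8942 W
T_interface = T_inner − Q·ΣR(inner→interface) = 1344 − 8940×0.09884

T ≈ 460 K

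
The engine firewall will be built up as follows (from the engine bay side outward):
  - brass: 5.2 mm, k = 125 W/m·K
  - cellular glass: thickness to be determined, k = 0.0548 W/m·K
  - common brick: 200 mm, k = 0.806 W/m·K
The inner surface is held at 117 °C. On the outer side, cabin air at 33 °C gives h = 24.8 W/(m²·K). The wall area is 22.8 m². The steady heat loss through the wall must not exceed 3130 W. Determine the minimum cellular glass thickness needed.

Thermal resistances in series:
R_brass = L/(kA) = 0.0052/(125×22.8) = 1.825×10^-6 K/W
R_common brick = L/(kA) = 0.2/(0.806×22.8) = 0.01088 K/W
R_outer film = 1/(h_o·A) = 1/(24.8×22.8) = 0.001769 K/W
Sum of the known resistances R_other = 0.01265 K/W
Required total resistance R_tot = ΔT/Q_allow = 84/3130 = 0.02684 K/W
R_cellular glass = R_tot − R_other = 0.01418 K/W
L = R·k·A = 0.01418×0.0548×22.8

L ≈ 17.7 mm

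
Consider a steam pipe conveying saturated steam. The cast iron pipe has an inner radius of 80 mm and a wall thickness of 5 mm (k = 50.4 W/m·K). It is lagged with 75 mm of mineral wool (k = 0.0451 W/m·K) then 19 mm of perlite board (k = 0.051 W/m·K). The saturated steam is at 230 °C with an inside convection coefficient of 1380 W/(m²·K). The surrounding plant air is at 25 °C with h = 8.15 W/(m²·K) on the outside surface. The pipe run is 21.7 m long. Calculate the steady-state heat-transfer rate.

Treating each annulus and film as a series resistance:
R_inner film = 1/(h_i·2πr₁L) = 1/(1380×2π×0.08×21.7) = 6.643×10^-5 K/W
R_cast iron pipe wall = ln(85/80)/(2π×50.4×21.7) = 8.822×10^-6 K/W
R_mineral wool = ln(160/85)/(2π×0.0451×21.7) = 0.1029 K/W
R_perlite board = ln(179/160)/(2π×0.051×21.7) = 0.01614 K/W
R_outer film = 1/(h_o·2πr_oL) = 1/(8.15×2π×0.179×21.7) = 0.005027 K/W
R_total = 0.1241 K/W
Q = ΔT/R_total = 205/0.1241

Q ≈ 1650 W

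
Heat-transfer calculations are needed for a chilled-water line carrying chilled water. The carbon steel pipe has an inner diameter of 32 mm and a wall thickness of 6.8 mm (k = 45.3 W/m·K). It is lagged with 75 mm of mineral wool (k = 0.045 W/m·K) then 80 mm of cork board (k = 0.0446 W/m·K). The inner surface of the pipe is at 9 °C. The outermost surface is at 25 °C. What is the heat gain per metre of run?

Radial resistances (cylindrical: R_cond = ln(r_o/r_i)/(2πkL), R_conv = 1/(h·2πrL)):
R_carbon steel pipe wall = ln(22.8/16)/(2π×45.3×1) = 0.001244 K/W
R_mineral wool = ln(97.8/22.8)/(2π×0.045×1) = 5.15 K/W
R_cork board = ln(177.8/97.8)/(2π×0.0446×1) = 2.133 K/W
R_total = 7.284 K/W
Q = ΔT/R_total = 16/7.284

q′ ≈ 2.2 W/m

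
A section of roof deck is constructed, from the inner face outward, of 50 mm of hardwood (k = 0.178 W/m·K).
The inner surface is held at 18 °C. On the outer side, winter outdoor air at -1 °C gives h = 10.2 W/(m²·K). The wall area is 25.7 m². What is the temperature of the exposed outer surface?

Model the wall as resistances in series:
R_hardwood = L/(kA) = 0.05/(0.178×25.7) = 0.01093 K/W
R_outer film = 1/(h_o·A) = 1/(10.2×25.7) = 0.003815 K/W
R_total = 0.01474 K/W;  Q = ΔT/R_total = 19/0.01474 = 1289 W
T_interface = T_inner − Q·ΣR(inner→interface) = 18 − 1290×0.01093

T ≈ 3.92 °C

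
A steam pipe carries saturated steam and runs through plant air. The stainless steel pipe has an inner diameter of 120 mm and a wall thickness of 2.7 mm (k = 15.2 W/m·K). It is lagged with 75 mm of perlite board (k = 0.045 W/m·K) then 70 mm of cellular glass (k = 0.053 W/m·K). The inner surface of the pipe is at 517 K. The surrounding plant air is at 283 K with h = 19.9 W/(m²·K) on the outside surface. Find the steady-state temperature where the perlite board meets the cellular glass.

For a radial system each layer contributes R = ln(r_out/r_in)/(2πkL); films add R = 1/(hA).
R_stainless steel pipe wall = ln(62.7/60)/(2π×15.2×1) = 4.609×10^-4 K/W
R_perlite board = ln(137.7/62.7)/(2π×0.045×1) = 2.782 K/W
R_cellular glass = ln(207.7/137.7)/(2π×0.053×1) = 1.234 K/W
R_outer film = 1/(h_o·2πr_oL) = 1/(19.9×2π×0.2077×1) = 0.03851 K/W
R_total = 4.056 K/W
Q = ΔT/R_total = 234/4.056
Q = 57.7 W/m
T_interface = T_inner − Q·ΣR(inner→interface) = 517 − 57.7×2.783

T ≈ 356 K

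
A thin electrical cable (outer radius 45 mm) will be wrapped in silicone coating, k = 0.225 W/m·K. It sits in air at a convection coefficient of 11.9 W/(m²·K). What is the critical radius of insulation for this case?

r_cr ≈ 18.9 mm

For a cylinder r_cr = k/h = 0.225/11.9
r_cr = 18.9 mm; since the bare radius (45 mm) is above r_cr, any added insulation will reduce heat loss.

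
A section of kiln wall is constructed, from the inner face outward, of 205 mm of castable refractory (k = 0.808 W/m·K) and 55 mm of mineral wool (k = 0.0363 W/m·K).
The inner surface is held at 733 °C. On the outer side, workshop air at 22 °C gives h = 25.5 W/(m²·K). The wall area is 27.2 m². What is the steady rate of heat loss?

Thermal resistances in series:
R_castable refractory = L/(kA) = 0.205/(0.808×27.2) = 0.009328 K/W
R_mineral wool = L/(kA) = 0.055/(0.0363×27.2) = 0.0557 K/W
R_outer film = 1/(h_o·A) = 1/(25.5×27.2) = 0.001442 K/W
R_total = 0.06647 K/W
Q = ΔT / R_total = 711 / 0.06647

Q ≈ 10700 W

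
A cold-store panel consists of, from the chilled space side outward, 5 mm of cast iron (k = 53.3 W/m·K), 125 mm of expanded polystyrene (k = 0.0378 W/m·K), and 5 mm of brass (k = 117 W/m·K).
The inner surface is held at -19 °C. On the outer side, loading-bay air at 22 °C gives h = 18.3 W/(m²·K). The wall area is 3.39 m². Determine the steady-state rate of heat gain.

Q ≈ 41.3 W

Using the resistance-network approach (series):
R_cast iron = L/(kA) = 0.005/(53.3×3.39) = 2.767×10^-5 K/W
R_expanded polystyrene = L/(kA) = 0.125/(0.0378×3.39) = 0.9755 K/W
R_brass = L/(kA) = 0.005/(117×3.39) = 1.261×10^-5 K/W
R_outer film = 1/(h_o·A) = 1/(18.3×3.39) = 0.01612 K/W
R_total = 0.9916 K/W
Q = ΔT / R_total = 41 / 0.9916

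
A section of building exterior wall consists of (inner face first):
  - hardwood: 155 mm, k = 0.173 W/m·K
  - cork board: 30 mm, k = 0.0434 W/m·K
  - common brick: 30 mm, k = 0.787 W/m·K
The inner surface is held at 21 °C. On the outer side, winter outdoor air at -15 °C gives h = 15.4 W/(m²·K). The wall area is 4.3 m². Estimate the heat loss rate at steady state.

Q ≈ 91.6 W

Series thermal resistances:
R_hardwood = L/(kA) = 0.155/(0.173×4.3) = 0.2084 K/W
R_cork board = L/(kA) = 0.03/(0.0434×4.3) = 0.1608 K/W
R_common brick = L/(kA) = 0.03/(0.787×4.3) = 0.008865 K/W
R_outer film = 1/(h_o·A) = 1/(15.4×4.3) = 0.0151 K/W
R_total = 0.3931 K/W
Q = ΔT / R_total = 36 / 0.3931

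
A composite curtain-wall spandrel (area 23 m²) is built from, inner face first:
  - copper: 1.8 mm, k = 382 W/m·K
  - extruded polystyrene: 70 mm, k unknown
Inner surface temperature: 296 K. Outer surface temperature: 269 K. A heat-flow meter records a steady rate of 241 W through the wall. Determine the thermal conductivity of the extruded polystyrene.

k ≈ 0.0272 W/(m·K)

Thermal resistances in series:
R_copper = L/(kA) = 0.0018/(382×23) = 2.049×10^-7 K/W
Sum of known resistances R_other = 2.049×10^-7 K/W
Total R = ΔT/Q = 27/241 = 0.112 K/W
R_extruded polystyrene = R_total − R_other = 0.112 K/W
k = L/(R·A) = 0.07/(0.112×23)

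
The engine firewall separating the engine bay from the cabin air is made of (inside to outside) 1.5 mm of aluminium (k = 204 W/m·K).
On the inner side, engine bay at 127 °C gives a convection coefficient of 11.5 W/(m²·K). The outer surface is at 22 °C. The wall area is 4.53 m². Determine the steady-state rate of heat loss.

Q ≈ 5470 W

Using the resistance-network approach (series):
R_inner film = 1/(h_i·A) = 1/(11.5×4.53) = 0.0192 K/W
R_aluminium = L/(kA) = 0.0015/(204×4.53) = 1.623×10^-6 K/W
R_total = 0.0192 K/W
Q = ΔT / R_total = 105 / 0.0192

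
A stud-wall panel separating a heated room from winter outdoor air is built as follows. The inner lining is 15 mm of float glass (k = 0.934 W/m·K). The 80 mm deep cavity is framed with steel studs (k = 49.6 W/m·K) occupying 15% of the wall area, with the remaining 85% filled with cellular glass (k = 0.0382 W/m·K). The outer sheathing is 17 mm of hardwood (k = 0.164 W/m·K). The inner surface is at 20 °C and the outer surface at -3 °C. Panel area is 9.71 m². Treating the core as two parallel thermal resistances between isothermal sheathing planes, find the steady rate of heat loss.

Q ≈ 1710 W

Sheathing layers in series; stud and cavity paths in parallel between them.
R_inner = 0.015/(0.934×9.71) = 0.001654 K/W
R_stud  = 0.08/(49.6×0.15×9.71) = 0.001107 K/W
R_cav   = 0.08/(0.0382×0.85×9.71) = 0.2537 K/W
1/R_core = 1/R_stud + 1/R_cav → R_core = 0.001103 K/W
R_outer = 0.017/(0.164×9.71) = 0.01068 K/W
R_total = 0.01343 K/W
Q = ΔT/R_total = 23/0.01343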